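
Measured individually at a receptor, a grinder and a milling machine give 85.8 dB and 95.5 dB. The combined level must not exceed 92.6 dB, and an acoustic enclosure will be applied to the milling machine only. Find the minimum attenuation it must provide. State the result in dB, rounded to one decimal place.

Everything except the milling machine sums to 10^(85.8/10) = 3.802e+08 in linear terms, 85.80 dB.
To meet 92.6 dB overall, the treated milling machine may contribute at most 10^(92.6/10) − 3.802e+08 = 1.440e+09, i.e. 91.58 dB.
So the milling machine must be reduced from 95.5 to 91.58 dB: IL = 3.92 dB.

3.9 dB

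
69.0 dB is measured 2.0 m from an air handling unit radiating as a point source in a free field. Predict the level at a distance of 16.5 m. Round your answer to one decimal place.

Point-source attenuation: ΔL = 20·log₁₀(r₂/r₁) = 20·log₁₀(16.5/2.0) = 18.329 dB.
L₂ = 69.0 − 20·log₁₀(16.5/2.0) = 69.0 − 18.329 = 50.67 dB.

50.7 dB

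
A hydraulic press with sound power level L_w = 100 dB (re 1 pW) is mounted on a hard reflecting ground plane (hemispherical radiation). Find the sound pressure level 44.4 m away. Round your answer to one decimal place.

L_p = L_w − 10·log₁₀(2π·r²) with r = 44.4 m.
2π·r² = 1.239e+04 m², 10·log₁₀ of that is 40.929 dB.
L_p = 100 − 40.929 = 59.07 dB.

59.1 dB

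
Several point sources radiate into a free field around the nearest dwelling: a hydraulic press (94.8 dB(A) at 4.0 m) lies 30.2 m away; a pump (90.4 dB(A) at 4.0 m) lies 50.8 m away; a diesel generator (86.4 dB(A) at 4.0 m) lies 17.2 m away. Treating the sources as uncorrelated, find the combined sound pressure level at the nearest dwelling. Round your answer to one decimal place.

79.2 dB(A)

First find each source's level at the receiver (point-source: −20·log₁₀(r/r_ref)), then combine on an intensity basis.
hydraulic press: 94.8 − 20·log₁₀(30.2/4.0) = 94.8 − 17.56 = 77.24 dB(A).
pump: 90.4 − 20·log₁₀(50.8/4.0) = 90.4 − 22.08 = 68.32 dB(A).
diesel generator: 86.4 − 20·log₁₀(17.2/4.0) = 86.4 − 12.67 = 73.73 dB(A).
Σ 10^(L/10) = 8.339e+07 → L_total = 10·log₁₀(8.339e+07) = 79.21 dB(A).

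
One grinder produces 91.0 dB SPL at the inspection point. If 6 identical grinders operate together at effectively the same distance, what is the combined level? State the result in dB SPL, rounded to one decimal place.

L_total = L₁ + 10·log₁₀ N for N identical incoherent sources.
L_total = 91.0 + 10·log₁₀(6) = 91.0 + 7.782 = 98.78 dB SPL.

98.8 dB SPL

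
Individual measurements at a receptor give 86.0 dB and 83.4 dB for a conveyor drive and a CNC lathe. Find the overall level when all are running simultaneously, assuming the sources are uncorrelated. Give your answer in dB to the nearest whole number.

For uncorrelated sources the intensities add, so convert each level to linear form, sum, and take 10·log₁₀ of the total.
Σ 10^(L/10) = 10^(86.0/10) + 10^(83.4/10) = 6.169e+08.
L_total = 10·log₁₀(6.169e+08) = 87.90 dB.

88 dB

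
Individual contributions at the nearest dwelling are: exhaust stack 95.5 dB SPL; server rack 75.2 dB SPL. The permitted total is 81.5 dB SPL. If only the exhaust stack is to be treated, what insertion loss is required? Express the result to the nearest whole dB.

15 dB

The untreated sources together contribute 10^(75.2/10) = 3.311e+07, i.e. 75.20 dB SPL.
To meet 81.5 dB SPL overall, the treated exhaust stack may contribute at most 10^(81.5/10) − 3.311e+07 = 1.081e+08, i.e. 80.34 dB SPL.
Required insertion loss = 95.5 − 80.34 = 15.16 dB.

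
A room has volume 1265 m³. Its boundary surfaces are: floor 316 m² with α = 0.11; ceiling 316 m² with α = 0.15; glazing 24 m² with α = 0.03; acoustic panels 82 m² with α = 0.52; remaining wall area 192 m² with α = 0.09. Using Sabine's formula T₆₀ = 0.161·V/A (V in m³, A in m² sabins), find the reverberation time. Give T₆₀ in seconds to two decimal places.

1.43 s

Summing Sᵢαᵢ: 316·0.11 + 316·0.15 + 24·0.03 + 82·0.52 + 192·0.09 = 142.80 m².
T₆₀ = 0.161 × 1265 / 142.80 = 1.426 s.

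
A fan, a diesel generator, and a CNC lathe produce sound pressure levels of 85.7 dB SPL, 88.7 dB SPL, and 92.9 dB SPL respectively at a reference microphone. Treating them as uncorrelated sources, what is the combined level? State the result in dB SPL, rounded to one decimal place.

Incoherent sources combine by intensity addition: L_total = 10·log₁₀(Σ 10^(L_i/10)).
Σ 10^(L/10) = 10^(85.7/10) + 10^(88.7/10) + 10^(92.9/10) = 3.063e+09.
L_total = 10·log₁₀(3.063e+09) = 94.86 dB SPL.

94.9 dB SPL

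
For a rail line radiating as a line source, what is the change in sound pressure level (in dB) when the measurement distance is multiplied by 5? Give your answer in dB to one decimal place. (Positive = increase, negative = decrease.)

Line-source spreading: ΔL = −10·log₁₀(r₂/r₁).
ΔL = −10·log₁₀(5) = -6.99 dB.

-7.0 dB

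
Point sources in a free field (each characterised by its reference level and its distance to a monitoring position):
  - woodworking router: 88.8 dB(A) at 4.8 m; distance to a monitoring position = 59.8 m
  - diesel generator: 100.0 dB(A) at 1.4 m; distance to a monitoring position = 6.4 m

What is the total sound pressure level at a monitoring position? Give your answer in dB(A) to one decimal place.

86.8 dB(A)

Apply inverse-square spreading to bring every level to the receiver, then sum 10^(L/10).
woodworking router: 88.8 − 20·log₁₀(59.8/4.8) = 88.8 − 21.91 = 66.89 dB(A).
diesel generator: 100.0 − 20·log₁₀(6.4/1.4) = 100.0 − 13.20 = 86.80 dB(A).
Σ 10^(L/10) = 4.834e+08 → L_total = 10·log₁₀(4.834e+08) = 86.84 dB(A).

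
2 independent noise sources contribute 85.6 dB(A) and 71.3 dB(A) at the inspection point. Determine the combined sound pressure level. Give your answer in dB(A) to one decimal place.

Incoherent sources combine by intensity addition: L_total = 10·log₁₀(Σ 10^(L_i/10)).
Σ 10^(L/10) = 10^(85.6/10) + 10^(71.3/10) = 3.766e+08.
L_total = 10·log₁₀(3.766e+08) = 85.76 dB(A).

85.8 dB(A)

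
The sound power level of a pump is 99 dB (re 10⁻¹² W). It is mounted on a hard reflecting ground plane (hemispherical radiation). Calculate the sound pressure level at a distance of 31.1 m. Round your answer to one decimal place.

61.2 dB

The power spreads over a hemisphere of area 2π·r², so L_p = L_w − 10·log₁₀(2π·r²).
2π·r² = 6077 m², 10·log₁₀ of that is 37.837 dB.
L_p = 99 − 37.837 = 61.16 dB.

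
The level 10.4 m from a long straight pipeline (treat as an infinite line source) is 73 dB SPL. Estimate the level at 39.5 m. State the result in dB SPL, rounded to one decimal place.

67.2 dB SPL

For a line source, L₂ = L₁ − 10·log₁₀(r₂/r₁).
L₂ = 73 − 10·log₁₀(39.5/10.4) = 73 − 5.796 = 67.20 dB SPL.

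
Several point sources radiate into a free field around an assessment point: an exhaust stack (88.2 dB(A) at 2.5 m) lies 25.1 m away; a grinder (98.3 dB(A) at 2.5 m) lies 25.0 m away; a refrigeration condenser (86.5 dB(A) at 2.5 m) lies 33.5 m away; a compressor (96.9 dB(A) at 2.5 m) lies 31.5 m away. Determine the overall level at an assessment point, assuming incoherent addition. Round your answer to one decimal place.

Apply inverse-square spreading to bring every level to the receiver, then sum 10^(L/10).
exhaust stack: 88.2 − 20·log₁₀(25.1/2.5) = 88.2 − 20.03 = 68.17 dB(A).
grinder: 98.3 − 20·log₁₀(25.0/2.5) = 98.3 − 20.00 = 78.30 dB(A).
refrigeration condenser: 86.5 − 20·log₁₀(33.5/2.5) = 86.5 − 22.54 = 63.96 dB(A).
compressor: 96.9 − 20·log₁₀(31.5/2.5) = 96.9 − 22.01 = 74.89 dB(A).
Σ 10^(L/10) = 1.075e+08 → L_total = 10·log₁₀(1.075e+08) = 80.31 dB(A).

80.3 dB(A)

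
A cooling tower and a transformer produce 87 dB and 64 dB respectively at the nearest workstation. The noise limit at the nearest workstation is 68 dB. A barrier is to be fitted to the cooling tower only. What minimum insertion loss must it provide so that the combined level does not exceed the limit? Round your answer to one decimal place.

21.2 dB

Everything except the cooling tower sums to 10^(64/10) = 2.512e+06 in linear terms, 64.00 dB.
To meet 68 dB overall, the treated cooling tower may contribute at most 10^(68/10) − 2.512e+06 = 3.798e+06, i.e. 65.80 dB.
Required insertion loss = 87 − 65.80 = 21.20 dB.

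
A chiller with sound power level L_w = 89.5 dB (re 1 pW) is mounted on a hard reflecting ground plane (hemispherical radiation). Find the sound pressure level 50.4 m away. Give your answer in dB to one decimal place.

L_p = L_w − 10·log₁₀(2π·r²) with r = 50.4 m.
2π·r² = 1.596e+04 m², 10·log₁₀ of that is 42.030 dB.
L_p = 89.5 − 42.030 = 47.47 dB.

47.5 dB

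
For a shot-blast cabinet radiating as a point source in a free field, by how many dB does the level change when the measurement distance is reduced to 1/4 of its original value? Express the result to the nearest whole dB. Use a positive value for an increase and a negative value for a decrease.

+12 dB

Point-source spreading: ΔL = −20·log₁₀(r₂/r₁).
ΔL = −20·log₁₀(0.25) = +12.04 dB.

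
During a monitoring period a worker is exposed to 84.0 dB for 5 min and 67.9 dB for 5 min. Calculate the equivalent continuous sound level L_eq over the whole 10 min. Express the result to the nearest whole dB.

L_eq = 10·log₁₀[(1/T)·Σ tᵢ·10^(Lᵢ/10)] with T = 10 min.
Σ tᵢ·10^(Lᵢ/10) = 5·10^(84.0/10) + 5·10^(67.9/10) = 1.287e+09.
L_eq = 10·log₁₀(1.287e+09/10) = 81.10 dB.

81 dB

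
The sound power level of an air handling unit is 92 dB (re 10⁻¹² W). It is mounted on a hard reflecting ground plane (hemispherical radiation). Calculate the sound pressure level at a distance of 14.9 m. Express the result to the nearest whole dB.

61 dB

L_p = L_w − 10·log₁₀(2π·r²) with r = 14.9 m.
2π·r² = 1395 m², 10·log₁₀ of that is 31.446 dB.
L_p = 92 − 31.446 = 60.55 dB.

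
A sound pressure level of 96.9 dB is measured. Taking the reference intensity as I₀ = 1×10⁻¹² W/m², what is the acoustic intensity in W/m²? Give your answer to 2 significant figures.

0.0049 W/m²

I = I₀·10^(L/10) = 10⁻¹² × 10^(96.9/10) = 10^(-2.310).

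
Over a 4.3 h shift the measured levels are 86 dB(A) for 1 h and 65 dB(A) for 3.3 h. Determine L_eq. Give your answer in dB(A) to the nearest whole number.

Weight each interval's intensity by its duration and average over T = 4.3 h:
Σ tᵢ·10^(Lᵢ/10) = 1·10^(86/10) + 3.3·10^(65/10) = 4.085e+08.
L_eq = 10·log₁₀(4.085e+08/4.3) = 79.78 dB(A).

80 dB(A)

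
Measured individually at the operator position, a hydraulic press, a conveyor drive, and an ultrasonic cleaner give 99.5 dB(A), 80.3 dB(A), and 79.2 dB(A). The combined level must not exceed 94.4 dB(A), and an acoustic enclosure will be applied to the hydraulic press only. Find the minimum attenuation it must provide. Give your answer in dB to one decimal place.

Everything except the hydraulic press sums to 10^(80.3/10) + 10^(79.2/10) = 1.903e+08 in linear terms, 82.80 dB(A).
To meet 94.4 dB(A) overall, the treated hydraulic press may contribute at most 10^(94.4/10) − 1.903e+08 = 2.564e+09, i.e. 94.09 dB(A).
So the hydraulic press must be reduced from 99.5 to 94.09 dB(A): IL = 5.41 dB.

5.4 dB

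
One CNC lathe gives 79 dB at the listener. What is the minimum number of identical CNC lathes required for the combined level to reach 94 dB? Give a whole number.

The shortfall is 94 − 79 = 15.0 dB, and N units add 10·log₁₀ N, so need 10·log₁₀ N ≥ 15.0.
N ≥ 10^(15.0/10) = 31.623, so N = 32.

32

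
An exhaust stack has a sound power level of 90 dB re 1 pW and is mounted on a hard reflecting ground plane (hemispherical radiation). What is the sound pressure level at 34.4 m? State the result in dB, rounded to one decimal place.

51.3 dB

Free-field hemispherical radiation: L_p = L_w − 10·log₁₀(2π·r²), r = 34.4 m.
2π·r² = 7435 m², 10·log₁₀ of that is 38.713 dB.
L_p = 90 − 38.713 = 51.29 dB.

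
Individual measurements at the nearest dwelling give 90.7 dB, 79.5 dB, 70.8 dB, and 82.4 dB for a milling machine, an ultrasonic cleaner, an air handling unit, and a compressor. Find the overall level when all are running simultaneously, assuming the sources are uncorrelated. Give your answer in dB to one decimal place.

For uncorrelated sources the intensities add, so convert each level to linear form, sum, and take 10·log₁₀ of the total.
Σ 10^(L/10) = 10^(90.7/10) + 10^(79.5/10) + 10^(70.8/10) + 10^(82.4/10) = 1.450e+09.
L_total = 10·log₁₀(1.450e+09) = 91.61 dB.

91.6 dB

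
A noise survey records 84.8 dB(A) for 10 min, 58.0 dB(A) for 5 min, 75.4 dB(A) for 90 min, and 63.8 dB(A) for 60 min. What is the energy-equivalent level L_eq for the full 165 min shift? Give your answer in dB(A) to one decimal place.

75.8 dB(A)

L_eq = 10·log₁₀[(1/T)·Σ tᵢ·10^(Lᵢ/10)] with T = 165 min.
Σ tᵢ·10^(Lᵢ/10) = 10·10^(84.8/10) + 5·10^(58.0/10) + 90·10^(75.4/10) + 60·10^(63.8/10) = 6.288e+09.
L_eq = 10·log₁₀(6.288e+09/165) = 75.81 dB(A).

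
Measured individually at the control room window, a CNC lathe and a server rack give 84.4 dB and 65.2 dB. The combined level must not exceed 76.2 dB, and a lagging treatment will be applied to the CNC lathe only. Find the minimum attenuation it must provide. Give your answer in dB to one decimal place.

Everything except the CNC lathe sums to 10^(65.2/10) = 3.311e+06 in linear terms, 65.20 dB.
The limit corresponds to 10^(76.2/10) = 4.169e+07; subtracting the fixed part leaves 3.838e+07 for the CNC lathe, i.e. 75.84 dB.
So the CNC lathe must be reduced from 84.4 to 75.84 dB: IL = 8.56 dB.

8.6 dB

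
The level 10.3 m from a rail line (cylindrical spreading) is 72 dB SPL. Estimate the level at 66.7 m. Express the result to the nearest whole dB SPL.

Cylindrical spreading from a line source gives a 10·log₁₀(r₂/r₁) drop.
L₂ = 72 − 10·log₁₀(66.7/10.3) = 72 − 8.113 = 63.89 dB SPL.

64 dB SPL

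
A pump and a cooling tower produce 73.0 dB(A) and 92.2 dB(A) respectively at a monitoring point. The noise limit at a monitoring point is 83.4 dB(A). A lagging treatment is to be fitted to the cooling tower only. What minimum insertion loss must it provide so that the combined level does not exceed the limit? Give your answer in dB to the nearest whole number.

9 dB

Fixed contribution from the other source: Σ 10^(L/10) = 10^(73.0/10) = 1.995e+07 (73.00 dB(A)).
The limit corresponds to 10^(83.4/10) = 2.188e+08; subtracting the fixed part leaves 1.988e+08 for the cooling tower, i.e. 82.98 dB(A).
Required insertion loss = 92.2 − 82.98 = 9.22 dB.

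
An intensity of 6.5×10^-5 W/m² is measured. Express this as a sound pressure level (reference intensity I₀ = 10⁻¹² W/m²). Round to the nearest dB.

I/I₀ = 6.5×10^-5/10⁻¹² = 6.5×10^7, and L = 10·log₁₀(I/I₀).
L = 10·(0.8129 + 7) = 78.13 dB.

78 dB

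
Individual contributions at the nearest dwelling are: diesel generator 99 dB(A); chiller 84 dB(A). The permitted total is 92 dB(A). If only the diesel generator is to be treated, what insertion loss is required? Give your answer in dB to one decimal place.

Everything except the diesel generator sums to 10^(84/10) = 2.512e+08 in linear terms, 84.00 dB(A).
The limit corresponds to 10^(92/10) = 1.585e+09; subtracting the fixed part leaves 1.334e+09 for the diesel generator, i.e. 91.25 dB(A).
So the diesel generator must be reduced from 99 to 91.25 dB(A): IL = 7.75 dB.

7.7 dB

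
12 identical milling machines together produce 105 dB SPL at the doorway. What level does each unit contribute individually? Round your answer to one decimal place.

94.2 dB SPL

12 equal contributions raise the level by 10·log₁₀ 12 = 10.792 dB, so each unit alone gives 105 − 10.792.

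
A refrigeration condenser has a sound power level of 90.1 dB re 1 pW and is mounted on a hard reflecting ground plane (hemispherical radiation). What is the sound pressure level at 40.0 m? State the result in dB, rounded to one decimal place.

50.1 dB

The power spreads over a hemisphere of area 2π·r², so L_p = L_w − 10·log₁₀(2π·r²).
2π·r² = 1.005e+04 m², 10·log₁₀ of that is 40.023 dB.
L_p = 90.1 − 40.023 = 50.08 dB.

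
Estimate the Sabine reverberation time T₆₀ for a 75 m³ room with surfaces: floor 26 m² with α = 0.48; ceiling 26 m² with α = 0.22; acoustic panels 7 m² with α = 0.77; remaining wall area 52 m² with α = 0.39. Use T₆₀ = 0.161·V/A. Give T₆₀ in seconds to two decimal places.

A = Σ Sᵢαᵢ = 26·0.48 + 26·0.22 + 7·0.77 + 52·0.39 = 43.87 m².
T₆₀ = 0.161·V/A = 0.161·75/43.87 = 0.275 s.

0.28 s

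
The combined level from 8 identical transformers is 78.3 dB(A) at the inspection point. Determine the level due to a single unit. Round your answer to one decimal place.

69.3 dB(A)

Dividing the total intensity by 8 lowers the level by 10·log₁₀ 8 = 9.031 dB: L₁ = 78.3 − 9.031.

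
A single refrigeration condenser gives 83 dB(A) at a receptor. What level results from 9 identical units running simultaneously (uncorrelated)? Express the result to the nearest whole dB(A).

93 dB(A)

L_total = L₁ + 10·log₁₀ N for N identical incoherent sources.
L_total = 83 + 10·log₁₀(9) = 83 + 9.542 = 92.54 dB(A).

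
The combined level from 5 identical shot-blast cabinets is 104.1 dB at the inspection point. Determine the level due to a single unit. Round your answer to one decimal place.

97.1 dB

Dividing the total intensity by 5 lowers the level by 10·log₁₀ 5 = 6.990 dB: L₁ = 104.1 − 6.990.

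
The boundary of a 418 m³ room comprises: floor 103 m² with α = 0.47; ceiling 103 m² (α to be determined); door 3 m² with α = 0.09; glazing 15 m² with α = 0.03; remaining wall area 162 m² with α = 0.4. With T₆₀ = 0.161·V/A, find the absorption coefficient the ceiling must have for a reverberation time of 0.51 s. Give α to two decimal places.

0.18

From T₆₀ = 0.161·V/A, the target T₆₀ = 0.51 s needs A = 0.161·418/0.51 = 131.96 m².
Absorption from the other surfaces = 103·0.47 + 3·0.09 + 15·0.03 + 162·0.4 = 113.93 m², so the ceiling must supply 18.03 m² over 103 m².
α = 18.03/103 = 0.175.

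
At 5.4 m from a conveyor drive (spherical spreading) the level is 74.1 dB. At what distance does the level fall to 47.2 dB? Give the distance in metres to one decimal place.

119.5 m

For a point source L₁ − L₂ = 20·log₁₀(r₂/r₁), so r₂ = r₁·10^((L₁−L₂)/20).
r₂ = 5.4·10^((74.1−47.2)/20) = 5.4·10^(26.9/20) = 119.51 m.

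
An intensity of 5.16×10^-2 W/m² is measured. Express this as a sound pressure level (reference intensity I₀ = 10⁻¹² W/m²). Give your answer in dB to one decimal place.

107.1 dB

I/I₀ = 5.16×10^-2/10⁻¹² = 5.16×10^10, and L = 10·log₁₀(I/I₀).
L = 10·(0.7126 + 10) = 107.13 dB.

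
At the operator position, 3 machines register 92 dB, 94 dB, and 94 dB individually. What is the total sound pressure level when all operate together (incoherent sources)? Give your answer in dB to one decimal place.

98.2 dB

For uncorrelated sources the intensities add, so convert each level to linear form, sum, and take 10·log₁₀ of the total.
Σ 10^(L/10) = 10^(92/10) + 10^(94/10) + 10^(94/10) = 6.609e+09.
L_total = 10·log₁₀(6.609e+09) = 98.20 dB.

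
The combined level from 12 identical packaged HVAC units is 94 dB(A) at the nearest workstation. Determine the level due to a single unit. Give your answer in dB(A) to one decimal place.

83.2 dB(A)

For N identical incoherent sources L_total = L₁ + 10·log₁₀ N, so L₁ = 94 − 10·log₁₀(12) = 94 − 10.792.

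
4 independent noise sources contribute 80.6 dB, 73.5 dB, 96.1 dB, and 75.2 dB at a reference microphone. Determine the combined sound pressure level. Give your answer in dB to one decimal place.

For uncorrelated sources the intensities add, so convert each level to linear form, sum, and take 10·log₁₀ of the total.
Σ 10^(L/10) = 10^(80.6/10) + 10^(73.5/10) + 10^(96.1/10) + 10^(75.2/10) = 4.244e+09.
L_total = 10·log₁₀(4.244e+09) = 96.28 dB.

96.3 dB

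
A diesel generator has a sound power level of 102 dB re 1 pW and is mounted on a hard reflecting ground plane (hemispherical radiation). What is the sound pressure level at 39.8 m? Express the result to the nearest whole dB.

The power spreads over a hemisphere of area 2π·r², so L_p = L_w − 10·log₁₀(2π·r²).
2π·r² = 9953 m², 10·log₁₀ of that is 39.979 dB.
L_p = 102 − 39.979 = 62.02 dB.

62 dB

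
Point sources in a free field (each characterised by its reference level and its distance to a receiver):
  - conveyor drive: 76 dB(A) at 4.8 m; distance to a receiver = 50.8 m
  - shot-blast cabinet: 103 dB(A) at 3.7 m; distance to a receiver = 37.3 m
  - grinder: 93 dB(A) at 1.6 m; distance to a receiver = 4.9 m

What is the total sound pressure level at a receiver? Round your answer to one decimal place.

First find each source's level at the receiver (point-source: −20·log₁₀(r/r_ref)), then combine on an intensity basis.
conveyor drive: 76 − 20·log₁₀(50.8/4.8) = 76 − 20.49 = 55.51 dB(A).
shot-blast cabinet: 103 − 20·log₁₀(37.3/3.7) = 103 − 20.07 = 82.93 dB(A).
grinder: 93 − 20·log₁₀(4.9/1.6) = 93 − 9.72 = 83.28 dB(A).
Σ 10^(L/10) = 4.094e+08 → L_total = 10·log₁₀(4.094e+08) = 86.12 dB(A).

86.1 dB(A)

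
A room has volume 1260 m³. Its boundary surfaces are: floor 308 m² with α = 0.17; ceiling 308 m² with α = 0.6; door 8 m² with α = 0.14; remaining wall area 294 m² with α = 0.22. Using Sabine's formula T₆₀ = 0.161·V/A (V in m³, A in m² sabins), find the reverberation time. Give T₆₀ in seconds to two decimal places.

A = Σ Sᵢαᵢ = 308·0.17 + 308·0.6 + 8·0.14 + 294·0.22 = 302.96 m².
T₆₀ = 0.161 × 1260 / 302.96 = 0.670 s.

0.67 s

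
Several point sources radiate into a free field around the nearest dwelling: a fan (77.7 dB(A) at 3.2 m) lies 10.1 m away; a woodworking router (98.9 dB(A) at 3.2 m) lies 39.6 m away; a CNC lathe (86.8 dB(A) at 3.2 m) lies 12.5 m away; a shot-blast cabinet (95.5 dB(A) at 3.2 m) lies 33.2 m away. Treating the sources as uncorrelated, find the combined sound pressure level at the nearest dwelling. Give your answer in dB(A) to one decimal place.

First find each source's level at the receiver (point-source: −20·log₁₀(r/r_ref)), then combine on an intensity basis.
fan: 77.7 − 20·log₁₀(10.1/3.2) = 77.7 − 9.98 = 67.72 dB(A).
woodworking router: 98.9 − 20·log₁₀(39.6/3.2) = 98.9 − 21.85 = 77.05 dB(A).
CNC lathe: 86.8 − 20·log₁₀(12.5/3.2) = 86.8 − 11.84 = 74.96 dB(A).
shot-blast cabinet: 95.5 − 20·log₁₀(33.2/3.2) = 95.5 − 20.32 = 75.18 dB(A).
Σ 10^(L/10) = 1.209e+08 → L_total = 10·log₁₀(1.209e+08) = 80.83 dB(A).

80.8 dB(A)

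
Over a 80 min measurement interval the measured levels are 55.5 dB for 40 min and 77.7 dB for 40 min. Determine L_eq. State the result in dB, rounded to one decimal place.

The energy average is taken in the linear domain: L_eq = 10·log₁₀[(Σ tᵢ·10^(Lᵢ/10))/T], T = 80 min.
Σ tᵢ·10^(Lᵢ/10) = 40·10^(55.5/10) + 40·10^(77.7/10) = 2.370e+09.
L_eq = 10·log₁₀(2.370e+09/80) = 74.72 dB.

74.7 dB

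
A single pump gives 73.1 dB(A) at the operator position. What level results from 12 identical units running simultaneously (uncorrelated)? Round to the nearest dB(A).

N identical incoherent sources raise the level by 10·log₁₀ N.
L_total = 73.1 + 10·log₁₀(12) = 73.1 + 10.792 = 83.89 dB(A).

84 dB(A)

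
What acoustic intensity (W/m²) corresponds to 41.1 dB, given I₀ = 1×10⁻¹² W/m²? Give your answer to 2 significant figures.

1.3e-08 W/m²

I/I₀ = 10^(41.1/10) = 1.288e+04, so I = 1.288e+04 × 10⁻¹² W/m².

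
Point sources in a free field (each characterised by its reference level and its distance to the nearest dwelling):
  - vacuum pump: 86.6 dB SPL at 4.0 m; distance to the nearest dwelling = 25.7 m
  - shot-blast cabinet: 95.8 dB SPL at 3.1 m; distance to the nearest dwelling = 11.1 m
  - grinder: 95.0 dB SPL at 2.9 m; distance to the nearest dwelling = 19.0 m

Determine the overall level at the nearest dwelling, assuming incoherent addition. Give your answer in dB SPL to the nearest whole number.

86 dB SPL

Apply inverse-square spreading to bring every level to the receiver, then sum 10^(L/10).
vacuum pump: 86.6 − 20·log₁₀(25.7/4.0) = 86.6 − 16.16 = 70.44 dB SPL.
shot-blast cabinet: 95.8 − 20·log₁₀(11.1/3.1) = 95.8 − 11.08 = 84.72 dB SPL.
grinder: 95.0 − 20·log₁₀(19.0/2.9) = 95.0 − 16.33 = 78.67 dB SPL.
Σ 10^(L/10) = 3.813e+08 → L_total = 10·log₁₀(3.813e+08) = 85.81 dB SPL.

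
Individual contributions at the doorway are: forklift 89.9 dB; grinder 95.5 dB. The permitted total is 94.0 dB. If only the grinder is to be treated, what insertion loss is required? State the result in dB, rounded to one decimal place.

3.6 dB

The untreated sources together contribute 10^(89.9/10) = 9.772e+08, i.e. 89.90 dB.
The limit corresponds to 10^(94.0/10) = 2.512e+09; subtracting the fixed part leaves 1.535e+09 for the grinder, i.e. 91.86 dB.
So the grinder must be reduced from 95.5 to 91.86 dB: IL = 3.64 dB.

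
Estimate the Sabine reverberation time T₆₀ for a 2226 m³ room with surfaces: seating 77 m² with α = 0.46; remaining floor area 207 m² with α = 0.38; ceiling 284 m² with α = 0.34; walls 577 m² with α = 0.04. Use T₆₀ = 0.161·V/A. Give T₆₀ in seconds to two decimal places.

A = Σ Sᵢαᵢ = 77·0.46 + 207·0.38 + 284·0.34 + 577·0.04 = 233.72 m².
T₆₀ = 0.161 × 2226 / 233.72 = 1.533 s.

1.53 s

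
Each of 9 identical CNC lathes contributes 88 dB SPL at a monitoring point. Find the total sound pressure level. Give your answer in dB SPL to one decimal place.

N identical incoherent sources raise the level by 10·log₁₀ N.
L_total = 88 + 10·log₁₀(9) = 88 + 9.542 = 97.54 dB SPL.

97.5 dB SPL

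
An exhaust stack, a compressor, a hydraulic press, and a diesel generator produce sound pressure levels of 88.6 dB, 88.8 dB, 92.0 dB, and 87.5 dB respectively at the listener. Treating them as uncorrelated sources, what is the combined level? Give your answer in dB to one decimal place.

95.6 dB

For uncorrelated sources the intensities add, so convert each level to linear form, sum, and take 10·log₁₀ of the total.
Σ 10^(L/10) = 10^(88.6/10) + 10^(88.8/10) + 10^(92.0/10) + 10^(87.5/10) = 3.630e+09.
L_total = 10·log₁₀(3.630e+09) = 95.60 dB.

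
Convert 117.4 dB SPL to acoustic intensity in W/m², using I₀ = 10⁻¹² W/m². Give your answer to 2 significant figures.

0.55 W/m²

I = I₀·10^(L/10) = 10⁻¹² × 10^(117.4/10) = 10^(-0.260).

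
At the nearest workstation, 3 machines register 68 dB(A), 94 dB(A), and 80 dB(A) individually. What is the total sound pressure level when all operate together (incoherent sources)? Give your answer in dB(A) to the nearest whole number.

94 dB(A)

For uncorrelated sources the intensities add, so convert each level to linear form, sum, and take 10·log₁₀ of the total.
Σ 10^(L/10) = 10^(68/10) + 10^(94/10) + 10^(80/10) = 2.618e+09.
L_total = 10·log₁₀(2.618e+09) = 94.18 dB(A).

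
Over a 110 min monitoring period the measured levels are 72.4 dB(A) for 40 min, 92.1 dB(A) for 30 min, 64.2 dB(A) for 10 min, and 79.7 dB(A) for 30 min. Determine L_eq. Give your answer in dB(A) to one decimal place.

86.8 dB(A)

L_eq = 10·log₁₀[(1/T)·Σ tᵢ·10^(Lᵢ/10)] with T = 110 min.
Σ tᵢ·10^(Lᵢ/10) = 40·10^(72.4/10) + 30·10^(92.1/10) + 10·10^(64.2/10) + 30·10^(79.7/10) = 5.218e+10.
L_eq = 10·log₁₀(5.218e+10/110) = 86.76 dB(A).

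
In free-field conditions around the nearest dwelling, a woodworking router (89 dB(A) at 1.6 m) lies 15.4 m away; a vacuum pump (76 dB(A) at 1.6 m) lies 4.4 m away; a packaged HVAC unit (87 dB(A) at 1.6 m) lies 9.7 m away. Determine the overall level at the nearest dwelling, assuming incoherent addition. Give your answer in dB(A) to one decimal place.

Apply inverse-square spreading to bring every level to the receiver, then sum 10^(L/10).
woodworking router: 89 − 20·log₁₀(15.4/1.6) = 89 − 19.67 = 69.33 dB(A).
vacuum pump: 76 − 20·log₁₀(4.4/1.6) = 76 − 8.79 = 67.21 dB(A).
packaged HVAC unit: 87 − 20·log₁₀(9.7/1.6) = 87 − 15.65 = 71.35 dB(A).
Σ 10^(L/10) = 2.747e+07 → L_total = 10·log₁₀(2.747e+07) = 74.39 dB(A).

74.4 dB(A)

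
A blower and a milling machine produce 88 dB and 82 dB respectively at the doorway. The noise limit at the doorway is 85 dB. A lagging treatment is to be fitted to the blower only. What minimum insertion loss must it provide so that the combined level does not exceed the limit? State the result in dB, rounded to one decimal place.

6.0 dB

Everything except the blower sums to 10^(82/10) = 1.585e+08 in linear terms, 82.00 dB.
To meet 85 dB overall, the treated blower may contribute at most 10^(85/10) − 1.585e+08 = 1.577e+08, i.e. 81.98 dB.
Required insertion loss = 88 − 81.98 = 6.02 dB.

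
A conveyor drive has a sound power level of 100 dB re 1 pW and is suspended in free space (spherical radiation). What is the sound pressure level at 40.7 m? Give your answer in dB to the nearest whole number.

57 dB

Free-field spherical radiation: L_p = L_w − 10·log₁₀(4π·r²), r = 40.7 m.
4π·r² = 2.082e+04 m², 10·log₁₀ of that is 43.184 dB.
L_p = 100 − 43.184 = 56.82 dB.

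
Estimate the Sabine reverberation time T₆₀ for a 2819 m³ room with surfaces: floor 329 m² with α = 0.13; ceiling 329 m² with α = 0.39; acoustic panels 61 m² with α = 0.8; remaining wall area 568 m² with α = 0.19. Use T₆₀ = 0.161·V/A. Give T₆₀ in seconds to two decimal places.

1.38 s

Total absorption A = 329·0.13 + 329·0.39 + 61·0.8 + 568·0.19 = 327.80 m² sabins.
T₆₀ = 0.161 × 2819 / 327.80 = 1.385 s.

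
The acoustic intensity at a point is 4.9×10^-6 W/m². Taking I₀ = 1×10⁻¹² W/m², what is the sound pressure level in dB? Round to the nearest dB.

67 dB

L = 10·log₁₀(I/I₀) = 10·log₁₀(4.9×10^-6/10⁻¹²) = 10·log₁₀(4.9×10^6).
L = 10·(0.6902 + 6) = 66.90 dB.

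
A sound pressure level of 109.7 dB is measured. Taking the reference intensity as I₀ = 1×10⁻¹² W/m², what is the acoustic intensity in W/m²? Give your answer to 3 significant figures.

I/I₀ = 10^(109.7/10) = 9.333e+10, so I = 9.333e+10 × 10⁻¹² W/m².

0.0933 W/m²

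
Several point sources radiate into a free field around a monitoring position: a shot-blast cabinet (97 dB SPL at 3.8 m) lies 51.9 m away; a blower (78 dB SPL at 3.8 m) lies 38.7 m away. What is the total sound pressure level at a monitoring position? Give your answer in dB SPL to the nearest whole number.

First find each source's level at the receiver (point-source: −20·log₁₀(r/r_ref)), then combine on an intensity basis.
shot-blast cabinet: 97 − 20·log₁₀(51.9/3.8) = 97 − 22.71 = 74.29 dB SPL.
blower: 78 − 20·log₁₀(38.7/3.8) = 78 − 20.16 = 57.84 dB SPL.
Σ 10^(L/10) = 2.748e+07 → L_total = 10·log₁₀(2.748e+07) = 74.39 dB SPL.

74 dB SPL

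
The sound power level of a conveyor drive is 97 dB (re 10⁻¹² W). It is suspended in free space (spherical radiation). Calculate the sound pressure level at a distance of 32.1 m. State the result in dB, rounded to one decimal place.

The power spreads over a sphere of area 4π·r², so L_p = L_w − 10·log₁₀(4π·r²).
4π·r² = 1.295e+04 m², 10·log₁₀ of that is 41.122 dB.
L_p = 97 − 41.122 = 55.88 dB.

55.9 dB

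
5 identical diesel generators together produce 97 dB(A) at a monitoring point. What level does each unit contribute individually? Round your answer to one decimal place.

For N identical incoherent sources L_total = L₁ + 10·log₁₀ N, so L₁ = 97 − 10·log₁₀(5) = 97 − 6.990.

90.0 dB(A)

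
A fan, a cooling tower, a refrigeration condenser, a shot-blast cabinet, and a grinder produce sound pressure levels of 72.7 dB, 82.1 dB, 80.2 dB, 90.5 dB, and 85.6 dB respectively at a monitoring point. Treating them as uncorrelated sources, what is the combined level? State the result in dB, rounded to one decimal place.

92.5 dB

Incoherent sources combine by intensity addition: L_total = 10·log₁₀(Σ 10^(L_i/10)).
Σ 10^(L/10) = 10^(72.7/10) + 10^(82.1/10) + 10^(80.2/10) + 10^(90.5/10) + 10^(85.6/10) = 1.771e+09.
L_total = 10·log₁₀(1.771e+09) = 92.48 dB.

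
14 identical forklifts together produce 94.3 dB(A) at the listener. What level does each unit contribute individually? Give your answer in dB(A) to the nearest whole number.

14 equal contributions raise the level by 10·log₁₀ 14 = 11.461 dB, so each unit alone gives 94.3 − 11.461.

83 dB(A)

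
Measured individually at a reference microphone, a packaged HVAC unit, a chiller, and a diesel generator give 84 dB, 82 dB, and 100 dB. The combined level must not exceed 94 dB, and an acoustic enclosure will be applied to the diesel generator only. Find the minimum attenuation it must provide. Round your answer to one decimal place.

Fixed contribution from the other sources: Σ 10^(L/10) = 10^(84/10) + 10^(82/10) = 4.097e+08 (86.12 dB).
To meet 94 dB overall, the treated diesel generator may contribute at most 10^(94/10) − 4.097e+08 = 2.102e+09, i.e. 93.23 dB.
So the diesel generator must be reduced from 100 to 93.23 dB: IL = 6.77 dB.

6.8 dB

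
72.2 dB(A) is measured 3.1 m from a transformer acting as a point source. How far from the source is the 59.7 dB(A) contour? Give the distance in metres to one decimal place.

13.1 m

The 12.5 dB drop corresponds to a distance ratio of 10^(12.5/20) for a point source.
r₂ = 3.1·10^((72.2−59.7)/20) = 3.1·10^(12.5/20) = 13.07 m.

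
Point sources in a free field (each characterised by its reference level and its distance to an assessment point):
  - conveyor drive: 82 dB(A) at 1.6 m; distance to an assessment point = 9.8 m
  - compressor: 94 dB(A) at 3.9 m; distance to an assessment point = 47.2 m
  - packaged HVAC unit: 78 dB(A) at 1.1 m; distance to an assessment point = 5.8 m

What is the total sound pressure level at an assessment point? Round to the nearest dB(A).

First find each source's level at the receiver (point-source: −20·log₁₀(r/r_ref)), then combine on an intensity basis.
conveyor drive: 82 − 20·log₁₀(9.8/1.6) = 82 − 15.74 = 66.26 dB(A).
compressor: 94 − 20·log₁₀(47.2/3.9) = 94 − 21.66 = 72.34 dB(A).
packaged HVAC unit: 78 − 20·log₁₀(5.8/1.1) = 78 − 14.44 = 63.56 dB(A).
Σ 10^(L/10) = 2.364e+07 → L_total = 10·log₁₀(2.364e+07) = 73.74 dB(A).

74 dB(A)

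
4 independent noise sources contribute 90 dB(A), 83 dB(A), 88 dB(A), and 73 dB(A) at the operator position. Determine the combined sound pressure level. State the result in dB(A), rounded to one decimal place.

92.7 dB(A)

Incoherent sources combine by intensity addition: L_total = 10·log₁₀(Σ 10^(L_i/10)).
Σ 10^(L/10) = 10^(90/10) + 10^(83/10) + 10^(88/10) + 10^(73/10) = 1.850e+09.
L_total = 10·log₁₀(1.850e+09) = 92.67 dB(A).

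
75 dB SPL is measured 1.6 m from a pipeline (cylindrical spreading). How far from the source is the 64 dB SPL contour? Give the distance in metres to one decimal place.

Line-source spreading drops the level by 10·log₁₀(r₂/r₁); inverting, r₂/r₁ = 10^(ΔL/10).
r₂ = 1.6·10^((75−64)/10) = 1.6·10^(11.0/10) = 20.14 m.

20.1 m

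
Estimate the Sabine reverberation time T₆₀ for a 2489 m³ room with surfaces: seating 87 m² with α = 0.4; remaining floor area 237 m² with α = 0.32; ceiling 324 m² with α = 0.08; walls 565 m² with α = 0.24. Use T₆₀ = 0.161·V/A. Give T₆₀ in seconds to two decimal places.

1.47 s

A = Σ Sᵢαᵢ = 87·0.4 + 237·0.32 + 324·0.08 + 565·0.24 = 272.16 m².
T₆₀ = 0.161·V/A = 0.161·2489/272.16 = 1.472 s.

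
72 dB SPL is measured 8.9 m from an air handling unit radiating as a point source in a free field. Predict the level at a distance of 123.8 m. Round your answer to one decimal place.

Spherical spreading from a point source gives a 20·log₁₀(r₂/r₁) drop.
L₂ = 72 − 20·log₁₀(123.8/8.9) = 72 − 22.867 = 49.13 dB SPL.

49.1 dB SPL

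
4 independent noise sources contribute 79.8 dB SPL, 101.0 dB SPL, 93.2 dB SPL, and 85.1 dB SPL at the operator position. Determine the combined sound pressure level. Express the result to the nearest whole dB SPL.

For uncorrelated sources the intensities add, so convert each level to linear form, sum, and take 10·log₁₀ of the total.
Σ 10^(L/10) = 10^(79.8/10) + 10^(101.0/10) + 10^(93.2/10) + 10^(85.1/10) = 1.510e+10.
L_total = 10·log₁₀(1.510e+10) = 101.79 dB SPL.

102 dB SPL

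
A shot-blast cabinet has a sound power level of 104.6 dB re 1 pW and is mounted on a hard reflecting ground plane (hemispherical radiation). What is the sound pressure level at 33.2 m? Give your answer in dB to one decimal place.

L_p = L_w − 10·log₁₀(2π·r²) with r = 33.2 m.
2π·r² = 6926 m², 10·log₁₀ of that is 38.405 dB.
L_p = 104.6 − 38.405 = 66.20 dB.

66.2 dB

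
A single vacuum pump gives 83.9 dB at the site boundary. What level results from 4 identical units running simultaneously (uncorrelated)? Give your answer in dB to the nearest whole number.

N identical incoherent sources raise the level by 10·log₁₀ N.
L_total = 83.9 + 10·log₁₀(4) = 83.9 + 6.021 = 89.92 dB.

90 dB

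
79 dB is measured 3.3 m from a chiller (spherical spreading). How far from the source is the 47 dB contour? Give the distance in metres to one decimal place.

For a point source L₁ − L₂ = 20·log₁₀(r₂/r₁), so r₂ = r₁·10^((L₁−L₂)/20).
r₂ = 3.3·10^((79−47)/20) = 3.3·10^(32.0/20) = 131.38 m.

131.4 m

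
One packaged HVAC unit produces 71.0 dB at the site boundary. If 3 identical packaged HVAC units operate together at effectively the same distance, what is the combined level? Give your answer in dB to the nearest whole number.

N identical incoherent sources raise the level by 10·log₁₀ N.
L_total = 71.0 + 10·log₁₀(3) = 71.0 + 4.771 = 75.77 dB.

76 dB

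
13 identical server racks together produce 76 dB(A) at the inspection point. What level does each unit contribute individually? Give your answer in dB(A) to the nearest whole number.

13 equal contributions raise the level by 10·log₁₀ 13 = 11.139 dB, so each unit alone gives 76 − 11.139.

65 dB(A)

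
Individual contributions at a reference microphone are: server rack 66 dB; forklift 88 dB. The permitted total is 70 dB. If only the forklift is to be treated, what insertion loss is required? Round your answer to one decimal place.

The untreated sources together contribute 10^(66/10) = 3.981e+06, i.e. 66.00 dB.
The limit corresponds to 10^(70/10) = 1.000e+07; subtracting the fixed part leaves 6.019e+06 for the forklift, i.e. 67.80 dB.
So the forklift must be reduced from 88 to 67.80 dB: IL = 20.20 dB.

20.2 dB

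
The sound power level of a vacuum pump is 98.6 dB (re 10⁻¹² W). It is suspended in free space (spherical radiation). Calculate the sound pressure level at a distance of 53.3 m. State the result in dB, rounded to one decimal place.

53.1 dB

Free-field spherical radiation: L_p = L_w − 10·log₁₀(4π·r²), r = 53.3 m.
4π·r² = 3.57e+04 m², 10·log₁₀ of that is 45.527 dB.
L_p = 98.6 − 45.527 = 53.07 dB.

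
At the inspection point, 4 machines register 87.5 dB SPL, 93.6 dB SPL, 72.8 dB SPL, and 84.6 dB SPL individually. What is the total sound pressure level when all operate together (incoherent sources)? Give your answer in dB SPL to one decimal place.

95.0 dB SPL

Incoherent sources combine by intensity addition: L_total = 10·log₁₀(Σ 10^(L_i/10)).
Σ 10^(L/10) = 10^(87.5/10) + 10^(93.6/10) + 10^(72.8/10) + 10^(84.6/10) = 3.161e+09.
L_total = 10·log₁₀(3.161e+09) = 95.00 dB SPL.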